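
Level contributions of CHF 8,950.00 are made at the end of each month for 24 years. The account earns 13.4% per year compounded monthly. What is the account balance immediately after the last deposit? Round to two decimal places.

CHF 18,825,326.42

This is an ordinary annuity: 288 deposits of CHF 8,950.00 at the end of each month.
Periodic rate r = 0.134/12 per month; n is counted in months.
FV = PMT × [((1+r)^n − 1)/r] = 8,950 × [(1+r)^288 − 1] / r = CHF 18,825,326.42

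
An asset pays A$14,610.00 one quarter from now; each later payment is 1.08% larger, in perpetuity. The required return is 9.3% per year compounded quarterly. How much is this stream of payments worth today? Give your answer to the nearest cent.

A$1,173,493.98

Periodic rate r = 0.093/4 per quarter.
Growing perpetuity (Gordon): PV = PMT₁ / (r − g) = 14,610 / (r − 0.0108) = A$1,173,493.98.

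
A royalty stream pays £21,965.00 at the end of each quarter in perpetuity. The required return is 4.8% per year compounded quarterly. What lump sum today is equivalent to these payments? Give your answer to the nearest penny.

£1,830,416.67

Periodic rate r = 0.048/4 per quarter.
Level perpetuity: PV = PMT / r = 21,965 / (0.048/4) = £1,830,416.67.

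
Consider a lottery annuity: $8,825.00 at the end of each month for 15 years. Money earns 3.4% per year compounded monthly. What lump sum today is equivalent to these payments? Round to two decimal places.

$1,242,989.49

This is an ordinary annuity: 180 payments of $8,825.00 at the end of each month.
Periodic rate r = 0.034/12 per month; n is counted in months.
PV = PMT × [(1 − (1+r)^−n)/r] = 8,825 × [1 − (1+r)^−180] / r = $1,242,989.49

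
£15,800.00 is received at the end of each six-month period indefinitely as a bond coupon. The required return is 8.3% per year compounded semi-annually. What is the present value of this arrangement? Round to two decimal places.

Periodic rate r = 0.083/2 per half-year.
Level perpetuity: PV = PMT / r = 15,800 / (0.083/2) = £380,722.89.

£380,722.89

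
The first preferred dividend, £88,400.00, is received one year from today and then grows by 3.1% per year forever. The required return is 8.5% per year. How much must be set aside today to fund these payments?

£1,637,037.04

Periodic rate r = 0.085 per year.
Growing perpetuity (Gordon): PV = PMT₁ / (r − g) = 88,400 / (r − 0.031) = £1,637,037.04.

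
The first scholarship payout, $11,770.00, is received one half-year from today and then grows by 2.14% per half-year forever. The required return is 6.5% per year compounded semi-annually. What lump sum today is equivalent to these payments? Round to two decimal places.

Periodic rate r = 0.065/2 per half-year.
Growing perpetuity (Gordon): PV = PMT₁ / (r − g) = 11,770 / (r − 0.0214) = $1,060,360.36.

$1,060,360.36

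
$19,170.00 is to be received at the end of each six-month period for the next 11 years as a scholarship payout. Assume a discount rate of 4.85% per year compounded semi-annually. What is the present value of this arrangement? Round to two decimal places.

$323,878.68

This is an ordinary annuity: 22 payments of $19,170.00 at the end of each six-month period.
Periodic rate r = 0.0485/2 per half-year; n is counted in half-years.
PV = PMT × [(1 − (1+r)^−n)/r] = 19,170 × [1 − (1+r)^−22] / r = $323,878.68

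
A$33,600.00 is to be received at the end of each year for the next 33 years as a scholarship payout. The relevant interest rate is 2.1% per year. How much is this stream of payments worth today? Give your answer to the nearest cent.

This is an ordinary annuity: 33 payments of A$33,600.00 at the end of each year.
Periodic rate r = 0.021 per year.
PV = PMT × [(1 − (1+r)^−n)/r] = 33,600 × [1 − (1+r)^−33] / r = A$794,119.78

A$794,119.78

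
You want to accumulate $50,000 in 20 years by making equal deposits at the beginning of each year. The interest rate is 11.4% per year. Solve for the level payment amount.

Level annuity due; solve FV = PMT × [((1+r)^n − 1)/r] × (1+r) for PMT.
Periodic rate r = 0.114 per year.
With n = 20: PMT = 50,000 / ([((1+r)^n − 1)/r] × (1+r)) = $667.65

$667.65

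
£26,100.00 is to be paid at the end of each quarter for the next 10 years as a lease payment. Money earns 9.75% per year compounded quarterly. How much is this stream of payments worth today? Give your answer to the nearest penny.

This is an ordinary annuity: 40 payments of £26,100.00 at the end of each quarter.
Periodic rate r = 0.0975/4 per quarter; n is counted in quarters.
PV = PMT × [(1 − (1+r)^−n)/r] = 26,100 × [1 − (1+r)^−40] / r = £662,132.83

£662,132.83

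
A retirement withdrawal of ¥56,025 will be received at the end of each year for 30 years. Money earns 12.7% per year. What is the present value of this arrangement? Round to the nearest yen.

¥428,928

This is an ordinary annuity: 30 payments of ¥56,025 at the end of each year.
Periodic rate r = 0.127 per year.
PV = PMT × [(1 − (1+r)^−n)/r] = 56,025 × [1 − (1+r)^−30] / r = ¥428,928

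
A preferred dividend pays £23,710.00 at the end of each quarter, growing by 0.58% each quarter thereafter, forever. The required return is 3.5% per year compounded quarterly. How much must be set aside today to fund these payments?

£8,037,288.14

Periodic rate r = 0.035/4 per quarter.
Growing perpetuity (Gordon): PV = PMT₁ / (r − g) = 23,710 / (r − 0.0058) = £8,037,288.14.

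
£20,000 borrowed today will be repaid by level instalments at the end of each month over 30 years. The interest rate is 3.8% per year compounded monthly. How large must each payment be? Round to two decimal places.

£93.19

Level ordinary annuity; solve PV = PMT × [(1 − (1+r)^−n)/r] for PMT.
Periodic rate r = 0.038/12 per month; n is counted in months.
With n = 360: PMT = 20,000 / ([(1 − (1+r)^−n)/r]) = £93.19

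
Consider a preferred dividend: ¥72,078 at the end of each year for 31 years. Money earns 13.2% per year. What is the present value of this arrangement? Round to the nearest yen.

This is an ordinary annuity: 31 payments of ¥72,078 at the end of each year.
Periodic rate r = 0.132 per year.
PV = PMT × [(1 − (1+r)^−n)/r] = 72,078 × [1 − (1+r)^−31] / r = ¥534,351

¥534,351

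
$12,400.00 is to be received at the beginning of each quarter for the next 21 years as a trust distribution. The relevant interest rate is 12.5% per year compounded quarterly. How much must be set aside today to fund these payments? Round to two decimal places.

$378,342.35

This is an annuity due: 84 payments of $12,400.00 at the beginning of each quarter.
Periodic rate r = 0.125/4 per quarter; n is counted in quarters.
PV = PMT × [(1 − (1+r)^−n)/r] × (1+r) = 12,400 × [1 − (1+r)^−84] / r × (1+r) = $378,342.35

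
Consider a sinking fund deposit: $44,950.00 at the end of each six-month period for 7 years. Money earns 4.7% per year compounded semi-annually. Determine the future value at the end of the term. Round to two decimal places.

$735,073.76

This is an ordinary annuity: 14 deposits of $44,950.00 at the end of each six-month period.
Periodic rate r = 0.047/2 per half-year; n is counted in half-years.
FV = PMT × [((1+r)^n − 1)/r] = 44,950 × [(1+r)^14 − 1] / r = $735,073.76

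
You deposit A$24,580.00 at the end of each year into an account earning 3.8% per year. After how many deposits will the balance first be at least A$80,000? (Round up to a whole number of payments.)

Periodic rate r = 0.038 per year.
Ordinary annuity FV: 80,000 = 24,580 × [((1+r)^n − 1)/r].
(1+r)^n = 1 + 80,000 × r / 24,580, so n = ln(1 + 80,000·r/24,580) / ln(1+r) = 3.13.
Round up to a whole number of payments: n = 4.

4 payments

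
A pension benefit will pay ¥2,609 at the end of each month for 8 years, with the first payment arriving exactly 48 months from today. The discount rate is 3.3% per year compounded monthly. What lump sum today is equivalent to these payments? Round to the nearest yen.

¥193,242

Ordinary annuity of 96 payments, first payment at period 48.
Periodic rate r = 0.033/12 per month; n is counted in months.
The ordinary-annuity PV formula values the stream one period before the first payment (period 47); discount that back 47 periods:
PV₀ = 2,609 × [1 − (1+r)^−96] / r × (1+r)^−47 = ¥193,242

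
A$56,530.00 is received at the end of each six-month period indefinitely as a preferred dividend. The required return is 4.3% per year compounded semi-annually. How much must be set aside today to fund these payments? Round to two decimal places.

A$2,629,302.33

Periodic rate r = 0.043/2 per half-year.
Level perpetuity: PV = PMT / r = 56,530 / (0.043/2) = A$2,629,302.33.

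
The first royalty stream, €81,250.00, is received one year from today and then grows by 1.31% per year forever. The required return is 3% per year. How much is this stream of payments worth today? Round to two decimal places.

Periodic rate r = 0.03 per year.
Growing perpetuity (Gordon): PV = PMT₁ / (r − g) = 81,250 / (r − 0.0131) = €4,807,692.31.

€4,807,692.31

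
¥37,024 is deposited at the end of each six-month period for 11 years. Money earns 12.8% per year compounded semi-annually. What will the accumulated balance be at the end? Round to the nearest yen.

This is an ordinary annuity: 22 deposits of ¥37,024 at the end of each six-month period.
Periodic rate r = 0.128/2 per half-year; n is counted in half-years.
FV = PMT × [((1+r)^n − 1)/r] = 37,024 × [(1+r)^22 − 1] / r = ¥1,686,244

¥1,686,244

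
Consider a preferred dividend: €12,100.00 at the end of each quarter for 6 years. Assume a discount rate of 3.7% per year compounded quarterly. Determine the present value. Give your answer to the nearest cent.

This is an ordinary annuity: 24 payments of €12,100.00 at the end of each quarter.
Periodic rate r = 0.037/4 per quarter; n is counted in quarters.
PV = PMT × [(1 − (1+r)^−n)/r] = 12,100 × [1 − (1+r)^−24] / r = €259,354.56

€259,354.56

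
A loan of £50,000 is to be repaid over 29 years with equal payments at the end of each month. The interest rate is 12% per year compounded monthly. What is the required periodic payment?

£516.18

Level ordinary annuity; solve PV = PMT × [(1 − (1+r)^−n)/r] for PMT.
Periodic rate r = 0.12/12 per month; n is counted in months.
With n = 348: PMT = 50,000 / ([(1 − (1+r)^−n)/r]) = £516.18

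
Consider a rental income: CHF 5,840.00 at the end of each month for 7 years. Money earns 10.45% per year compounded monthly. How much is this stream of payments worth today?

This is an ordinary annuity: 84 payments of CHF 5,840.00 at the end of each month.
Periodic rate r = 0.1045/12 per month; n is counted in months.
PV = PMT × [(1 − (1+r)^−n)/r] = 5,840 × [1 − (1+r)^−84] / r = CHF 346,904.14

CHF 346,904.14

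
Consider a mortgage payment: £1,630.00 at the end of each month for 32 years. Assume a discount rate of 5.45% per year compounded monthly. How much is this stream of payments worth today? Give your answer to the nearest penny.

£295,908.22

This is an ordinary annuity: 384 payments of £1,630.00 at the end of each month.
Periodic rate r = 0.0545/12 per month; n is counted in months.
PV = PMT × [(1 − (1+r)^−n)/r] = 1,630 × [1 − (1+r)^−384] / r = £295,908.22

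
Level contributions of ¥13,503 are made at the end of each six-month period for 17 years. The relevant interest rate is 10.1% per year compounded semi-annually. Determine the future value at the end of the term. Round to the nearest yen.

¥1,160,208

This is an ordinary annuity: 34 deposits of ¥13,503 at the end of each six-month period.
Periodic rate r = 0.101/2 per half-year; n is counted in half-years.
FV = PMT × [((1+r)^n − 1)/r] = 13,503 × [(1+r)^34 − 1] / r = ¥1,160,208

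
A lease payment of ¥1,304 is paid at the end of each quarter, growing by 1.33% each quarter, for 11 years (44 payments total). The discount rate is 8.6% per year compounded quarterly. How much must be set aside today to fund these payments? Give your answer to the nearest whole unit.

¥47,480

Periodic rate r = 0.086/4 per quarter; n is counted in quarters.
Growing ordinary annuity: PV = PMT₁ × [1 − ((1+g)/(1+r))^n] / (r − g) = 1,304 × [1 − ((1+0.0133)/(1+r))^44] / (r − 0.0133) = ¥47,480.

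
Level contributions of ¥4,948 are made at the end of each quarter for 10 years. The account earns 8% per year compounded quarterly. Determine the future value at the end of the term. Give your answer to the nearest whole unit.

¥298,869

This is an ordinary annuity: 40 deposits of ¥4,948 at the end of each quarter.
Periodic rate r = 0.08/4 per quarter; n is counted in quarters.
FV = PMT × [((1+r)^n − 1)/r] = 4,948 × [(1+r)^40 − 1] / r = ¥298,869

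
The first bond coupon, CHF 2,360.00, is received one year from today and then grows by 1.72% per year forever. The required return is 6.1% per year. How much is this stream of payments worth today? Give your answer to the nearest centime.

CHF 53,881.28

Periodic rate r = 0.061 per year.
Growing perpetuity (Gordon): PV = PMT₁ / (r − g) = 2,360 / (r − 0.0172) = CHF 53,881.28.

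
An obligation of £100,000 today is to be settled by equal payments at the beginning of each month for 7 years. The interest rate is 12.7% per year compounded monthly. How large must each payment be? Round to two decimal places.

£1,784.05

Level annuity due; solve PV = PMT × [(1 − (1+r)^−n)/r] × (1+r) for PMT.
Periodic rate r = 0.127/12 per month; n is counted in months.
With n = 84: PMT = 100,000 / ([(1 − (1+r)^−n)/r] × (1+r)) = £1,784.05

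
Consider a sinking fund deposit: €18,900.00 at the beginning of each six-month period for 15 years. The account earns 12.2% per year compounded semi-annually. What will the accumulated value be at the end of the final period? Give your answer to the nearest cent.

This is an annuity due: 30 deposits of €18,900.00 at the beginning of each six-month period.
Periodic rate r = 0.122/2 per half-year; n is counted in half-years.
FV = PMT × [((1+r)^n − 1)/r] × (1+r) = 18,900 × [(1+r)^30 − 1] / r × (1+r) = €1,613,530.66

€1,613,530.66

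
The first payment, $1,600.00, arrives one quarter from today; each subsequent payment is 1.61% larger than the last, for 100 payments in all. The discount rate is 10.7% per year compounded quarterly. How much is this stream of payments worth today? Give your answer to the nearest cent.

Periodic rate r = 0.107/4 per quarter; n is counted in quarters.
Growing ordinary annuity: PV = PMT₁ × [1 − ((1+g)/(1+r))^n] / (r − g) = 1,600 × [1 − ((1+0.0161)/(1+r))^100] / (r − 0.0161) = $97,275.18.

$97,275.18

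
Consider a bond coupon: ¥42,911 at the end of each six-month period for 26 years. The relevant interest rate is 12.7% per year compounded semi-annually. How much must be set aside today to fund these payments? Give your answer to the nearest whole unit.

This is an ordinary annuity: 52 payments of ¥42,911 at the end of each six-month period.
Periodic rate r = 0.127/2 per half-year; n is counted in half-years.
PV = PMT × [(1 − (1+r)^−n)/r] = 42,911 × [1 − (1+r)^−52] / r = ¥648,257

¥648,257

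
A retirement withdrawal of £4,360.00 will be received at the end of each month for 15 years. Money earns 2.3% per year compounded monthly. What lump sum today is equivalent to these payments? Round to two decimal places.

£663,203.20

This is an ordinary annuity: 180 payments of £4,360.00 at the end of each month.
Periodic rate r = 0.023/12 per month; n is counted in months.
PV = PMT × [(1 − (1+r)^−n)/r] = 4,360 × [1 − (1+r)^−180] / r = £663,203.20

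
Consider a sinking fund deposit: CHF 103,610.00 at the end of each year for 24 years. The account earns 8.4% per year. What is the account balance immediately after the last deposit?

CHF 7,313,773.09

This is an ordinary annuity: 24 deposits of CHF 103,610.00 at the end of each year.
Periodic rate r = 0.084 per year.
FV = PMT × [((1+r)^n − 1)/r] = 103,610 × [(1+r)^24 − 1] / r = CHF 7,313,773.09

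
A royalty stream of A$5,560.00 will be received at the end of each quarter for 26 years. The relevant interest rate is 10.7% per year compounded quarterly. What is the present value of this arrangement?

A$194,502.32

This is an ordinary annuity: 104 payments of A$5,560.00 at the end of each quarter.
Periodic rate r = 0.107/4 per quarter; n is counted in quarters.
PV = PMT × [(1 − (1+r)^−n)/r] = 5,560 × [1 − (1+r)^−104] / r = A$194,502.32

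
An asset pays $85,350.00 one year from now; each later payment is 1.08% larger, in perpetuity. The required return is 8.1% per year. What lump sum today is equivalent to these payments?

$1,215,811.97

Periodic rate r = 0.081 per year.
Growing perpetuity (Gordon): PV = PMT₁ / (r − g) = 85,350 / (r − 0.0108) = $1,215,811.97.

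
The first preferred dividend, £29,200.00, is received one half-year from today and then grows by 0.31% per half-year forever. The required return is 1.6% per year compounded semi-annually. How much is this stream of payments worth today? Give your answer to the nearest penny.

£5,959,183.67

Periodic rate r = 0.016/2 per half-year.
Growing perpetuity (Gordon): PV = PMT₁ / (r − g) = 29,200 / (r − 0.0031) = £5,959,183.67.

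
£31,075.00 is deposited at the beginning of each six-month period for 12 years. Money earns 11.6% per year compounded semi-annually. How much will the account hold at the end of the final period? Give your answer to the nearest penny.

This is an annuity due: 24 deposits of £31,075.00 at the beginning of each six-month period.
Periodic rate r = 0.116/2 per half-year; n is counted in half-years.
FV = PMT × [((1+r)^n − 1)/r] × (1+r) = 31,075 × [(1+r)^24 − 1] / r × (1+r) = £1,626,584.48

£1,626,584.48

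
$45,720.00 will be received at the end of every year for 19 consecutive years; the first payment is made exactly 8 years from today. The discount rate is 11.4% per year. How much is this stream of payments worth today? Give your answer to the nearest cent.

$164,146.41

Ordinary annuity of 19 payments, first payment at period 8.
Periodic rate r = 0.114 per year.
The ordinary-annuity PV formula values the stream one period before the first payment (period 7); discount that back 7 periods:
PV₀ = 45,720 × [1 − (1+r)^−19] / r × (1+r)^−7 = $164,146.41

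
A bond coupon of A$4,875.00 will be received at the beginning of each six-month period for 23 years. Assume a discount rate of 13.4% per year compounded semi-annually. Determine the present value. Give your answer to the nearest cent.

A$73,705.21

This is an annuity due: 46 payments of A$4,875.00 at the beginning of each six-month period.
Periodic rate r = 0.134/2 per half-year; n is counted in half-years.
PV = PMT × [(1 − (1+r)^−n)/r] × (1+r) = 4,875 × [1 − (1+r)^−46] / r × (1+r) = A$73,705.21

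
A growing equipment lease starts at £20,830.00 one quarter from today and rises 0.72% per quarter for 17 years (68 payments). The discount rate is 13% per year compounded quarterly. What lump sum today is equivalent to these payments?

Periodic rate r = 0.13/4 per quarter; n is counted in quarters.
Growing ordinary annuity: PV = PMT₁ × [1 − ((1+g)/(1+r))^n] / (r − g) = 20,830 × [1 − ((1+0.0072)/(1+r))^68] / (r − 0.0072) = £670,945.27.

£670,945.27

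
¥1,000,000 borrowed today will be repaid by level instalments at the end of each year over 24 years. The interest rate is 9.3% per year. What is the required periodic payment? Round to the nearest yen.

¥105,482

Level ordinary annuity; solve PV = PMT × [(1 − (1+r)^−n)/r] for PMT.
Periodic rate r = 0.093 per year.
With n = 24: PMT = 1,000,000 / ([(1 − (1+r)^−n)/r]) = ¥105,482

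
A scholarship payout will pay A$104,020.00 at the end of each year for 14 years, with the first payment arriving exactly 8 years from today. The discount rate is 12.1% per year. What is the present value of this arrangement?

Ordinary annuity of 14 payments, first payment at period 8.
Periodic rate r = 0.121 per year.
The ordinary-annuity PV formula values the stream one period before the first payment (period 7); discount that back 7 periods:
PV₀ = 104,020 × [1 − (1+r)^−14] / r × (1+r)^−7 = A$308,355.73

A$308,355.73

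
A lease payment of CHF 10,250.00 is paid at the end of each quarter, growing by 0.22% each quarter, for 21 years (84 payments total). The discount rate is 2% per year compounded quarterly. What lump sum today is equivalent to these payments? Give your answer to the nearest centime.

Periodic rate r = 0.02/4 per quarter; n is counted in quarters.
Growing ordinary annuity: PV = PMT₁ × [1 − ((1+g)/(1+r))^n] / (r − g) = 10,250 × [1 − ((1+0.0022)/(1+r))^84] / (r − 0.0022) = CHF 764,797.27.

CHF 764,797.27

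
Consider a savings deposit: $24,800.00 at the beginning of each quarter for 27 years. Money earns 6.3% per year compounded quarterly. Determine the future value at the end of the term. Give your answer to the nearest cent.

$7,048,995.50

This is an annuity due: 108 deposits of $24,800.00 at the beginning of each quarter.
Periodic rate r = 0.063/4 per quarter; n is counted in quarters.
FV = PMT × [((1+r)^n − 1)/r] × (1+r) = 24,800 × [(1+r)^108 − 1] / r × (1+r) = $7,048,995.50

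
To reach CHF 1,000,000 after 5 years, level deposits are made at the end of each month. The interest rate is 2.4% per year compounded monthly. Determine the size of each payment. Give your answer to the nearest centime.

CHF 15,703.30

Level ordinary annuity; solve FV = PMT × [((1+r)^n − 1)/r] for PMT.
Periodic rate r = 0.024/12 per month; n is counted in months.
With n = 60: PMT = 1,000,000 / ([((1+r)^n − 1)/r]) = CHF 15,703.30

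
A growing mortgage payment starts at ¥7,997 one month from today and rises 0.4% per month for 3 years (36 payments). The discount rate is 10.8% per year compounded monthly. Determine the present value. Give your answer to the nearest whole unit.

Periodic rate r = 0.108/12 per month; n is counted in months.
Growing ordinary annuity: PV = PMT₁ × [1 − ((1+g)/(1+r))^n] / (r − g) = 7,997 × [1 − ((1+0.004)/(1+r))^36] / (r − 0.004) = ¥261,915.

¥261,915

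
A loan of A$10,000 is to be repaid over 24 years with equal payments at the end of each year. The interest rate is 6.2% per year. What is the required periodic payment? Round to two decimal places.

A$811.58

Level ordinary annuity; solve PV = PMT × [(1 − (1+r)^−n)/r] for PMT.
Periodic rate r = 0.062 per year.
With n = 24: PMT = 10,000 / ([(1 − (1+r)^−n)/r]) = A$811.58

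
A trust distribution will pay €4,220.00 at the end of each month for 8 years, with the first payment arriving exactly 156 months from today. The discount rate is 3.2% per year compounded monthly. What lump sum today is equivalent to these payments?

Ordinary annuity of 96 payments, first payment at period 156.
Periodic rate r = 0.032/12 per month; n is counted in months.
The ordinary-annuity PV formula values the stream one period before the first payment (period 155); discount that back 155 periods:
PV₀ = 4,220 × [1 − (1+r)^−96] / r × (1+r)^−155 = €236,266.53

€236,266.53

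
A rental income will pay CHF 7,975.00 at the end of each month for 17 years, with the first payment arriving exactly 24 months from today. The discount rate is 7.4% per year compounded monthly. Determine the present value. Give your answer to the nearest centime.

CHF 802,384.20

Ordinary annuity of 204 payments, first payment at period 24.
Periodic rate r = 0.074/12 per month; n is counted in months.
The ordinary-annuity PV formula values the stream one period before the first payment (period 23); discount that back 23 periods:
PV₀ = 7,975 × [1 − (1+r)^−204] / r × (1+r)^−23 = CHF 802,384.20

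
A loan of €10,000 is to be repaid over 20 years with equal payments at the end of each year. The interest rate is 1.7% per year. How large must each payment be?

€594.01

Level ordinary annuity; solve PV = PMT × [(1 − (1+r)^−n)/r] for PMT.
Periodic rate r = 0.017 per year.
With n = 20: PMT = 10,000 / ([(1 − (1+r)^−n)/r]) = €594.01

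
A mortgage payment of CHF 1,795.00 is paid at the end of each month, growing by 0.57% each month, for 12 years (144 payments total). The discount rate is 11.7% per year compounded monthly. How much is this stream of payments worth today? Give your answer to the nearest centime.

Periodic rate r = 0.117/12 per month; n is counted in months.
Growing ordinary annuity: PV = PMT₁ × [1 − ((1+g)/(1+r))^n] / (r − g) = 1,795 × [1 − ((1+0.0057)/(1+r))^144] / (r − 0.0057) = CHF 194,742.06.

CHF 194,742.06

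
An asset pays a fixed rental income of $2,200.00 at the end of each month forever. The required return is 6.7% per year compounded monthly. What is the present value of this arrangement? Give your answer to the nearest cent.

Periodic rate r = 0.067/12 per month.
Level perpetuity: PV = PMT / r = 2,200 / (0.067/12) = $394,029.85.

$394,029.85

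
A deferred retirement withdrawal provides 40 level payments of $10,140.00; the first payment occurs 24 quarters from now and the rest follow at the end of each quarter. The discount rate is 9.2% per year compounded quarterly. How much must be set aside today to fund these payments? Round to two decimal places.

Ordinary annuity of 40 payments, first payment at period 24.
Periodic rate r = 0.092/4 per quarter; n is counted in quarters.
The ordinary-annuity PV formula values the stream one period before the first payment (period 23); discount that back 23 periods:
PV₀ = 10,140 × [1 − (1+r)^−40] / r × (1+r)^−23 = $156,087.37

$156,087.37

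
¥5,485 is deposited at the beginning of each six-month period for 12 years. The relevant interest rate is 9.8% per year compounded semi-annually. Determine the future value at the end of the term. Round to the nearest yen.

This is an annuity due: 24 deposits of ¥5,485 at the beginning of each six-month period.
Periodic rate r = 0.098/2 per half-year; n is counted in half-years.
FV = PMT × [((1+r)^n − 1)/r] × (1+r) = 5,485 × [(1+r)^24 − 1] / r × (1+r) = ¥252,718

¥252,718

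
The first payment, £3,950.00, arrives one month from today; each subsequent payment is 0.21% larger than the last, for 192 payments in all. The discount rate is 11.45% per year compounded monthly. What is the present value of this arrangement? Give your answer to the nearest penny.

Periodic rate r = 0.1145/12 per month; n is counted in months.
Growing ordinary annuity: PV = PMT₁ × [1 − ((1+g)/(1+r))^n] / (r − g) = 3,950 × [1 − ((1+0.0021)/(1+r))^192] / (r − 0.0021) = £402,563.45.

£402,563.45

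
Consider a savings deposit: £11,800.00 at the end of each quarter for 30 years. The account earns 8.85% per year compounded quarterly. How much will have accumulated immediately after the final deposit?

£6,836,879.33

This is an ordinary annuity: 120 deposits of £11,800.00 at the end of each quarter.
Periodic rate r = 0.0885/4 per quarter; n is counted in quarters.
FV = PMT × [((1+r)^n − 1)/r] = 11,800 × [(1+r)^120 − 1] / r = £6,836,879.33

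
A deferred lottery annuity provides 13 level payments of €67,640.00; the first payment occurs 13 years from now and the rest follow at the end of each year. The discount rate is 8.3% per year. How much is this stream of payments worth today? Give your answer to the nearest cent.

Ordinary annuity of 13 payments, first payment at period 13.
Periodic rate r = 0.083 per year.
The ordinary-annuity PV formula values the stream one period before the first payment (period 12); discount that back 12 periods:
PV₀ = 67,640 × [1 − (1+r)^−13] / r × (1+r)^−12 = €202,005.32

€202,005.32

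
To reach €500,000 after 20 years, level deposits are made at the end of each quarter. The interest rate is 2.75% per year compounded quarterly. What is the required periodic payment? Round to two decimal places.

€4,708.94

Level ordinary annuity; solve FV = PMT × [((1+r)^n − 1)/r] for PMT.
Periodic rate r = 0.0275/4 per quarter; n is counted in quarters.
With n = 80: PMT = 500,000 / ([((1+r)^n − 1)/r]) = €4,708.94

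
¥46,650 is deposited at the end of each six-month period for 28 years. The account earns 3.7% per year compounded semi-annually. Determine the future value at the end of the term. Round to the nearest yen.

This is an ordinary annuity: 56 deposits of ¥46,650 at the end of each six-month period.
Periodic rate r = 0.037/2 per half-year; n is counted in half-years.
FV = PMT × [((1+r)^n − 1)/r] = 46,650 × [(1+r)^56 − 1] / r = ¥4,517,165

¥4,517,165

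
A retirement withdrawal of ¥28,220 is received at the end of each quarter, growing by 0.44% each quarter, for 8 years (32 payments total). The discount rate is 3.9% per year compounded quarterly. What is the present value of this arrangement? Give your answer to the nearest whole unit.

¥824,621

Periodic rate r = 0.039/4 per quarter; n is counted in quarters.
Growing ordinary annuity: PV = PMT₁ × [1 − ((1+g)/(1+r))^n] / (r − g) = 28,220 × [1 − ((1+0.0044)/(1+r))^32] / (r − 0.0044) = ¥824,621.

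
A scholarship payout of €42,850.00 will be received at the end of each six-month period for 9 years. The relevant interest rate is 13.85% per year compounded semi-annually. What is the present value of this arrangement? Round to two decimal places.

€433,374.84

This is an ordinary annuity: 18 payments of €42,850.00 at the end of each six-month period.
Periodic rate r = 0.1385/2 per half-year; n is counted in half-years.
PV = PMT × [(1 − (1+r)^−n)/r] = 42,850 × [1 − (1+r)^−18] / r = €433,374.84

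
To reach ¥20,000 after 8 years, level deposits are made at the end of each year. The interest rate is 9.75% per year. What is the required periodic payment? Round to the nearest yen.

¥1,765

Level ordinary annuity; solve FV = PMT × [((1+r)^n − 1)/r] for PMT.
Periodic rate r = 0.0975 per year.
With n = 8: PMT = 20,000 / ([((1+r)^n − 1)/r]) = ¥1,765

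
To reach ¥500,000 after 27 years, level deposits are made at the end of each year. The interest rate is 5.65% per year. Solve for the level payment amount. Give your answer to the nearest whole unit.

¥8,284

Level ordinary annuity; solve FV = PMT × [((1+r)^n − 1)/r] for PMT.
Periodic rate r = 0.0565 per year.
With n = 27: PMT = 500,000 / ([((1+r)^n − 1)/r]) = ¥8,284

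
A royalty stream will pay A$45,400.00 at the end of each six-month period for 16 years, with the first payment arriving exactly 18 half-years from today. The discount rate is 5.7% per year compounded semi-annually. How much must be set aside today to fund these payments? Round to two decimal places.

A$585,980.48

Ordinary annuity of 32 payments, first payment at period 18.
Periodic rate r = 0.057/2 per half-year; n is counted in half-years.
The ordinary-annuity PV formula values the stream one period before the first payment (period 17); discount that back 17 periods:
PV₀ = 45,400 × [1 − (1+r)^−32] / r × (1+r)^−17 = A$585,980.48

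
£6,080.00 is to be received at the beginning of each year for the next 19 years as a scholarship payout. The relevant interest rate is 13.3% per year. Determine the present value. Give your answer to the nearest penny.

This is an annuity due: 19 payments of £6,080.00 at the beginning of each year.
Periodic rate r = 0.133 per year.
PV = PMT × [(1 − (1+r)^−n)/r] × (1+r) = 6,080 × [1 − (1+r)^−19] / r × (1+r) = £46,964.66

£46,964.66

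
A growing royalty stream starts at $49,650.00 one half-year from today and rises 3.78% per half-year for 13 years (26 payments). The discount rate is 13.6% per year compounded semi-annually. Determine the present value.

$864,182.57

Periodic rate r = 0.136/2 per half-year; n is counted in half-years.
Growing ordinary annuity: PV = PMT₁ × [1 − ((1+g)/(1+r))^n] / (r − g) = 49,650 × [1 − ((1+0.0378)/(1+r))^26] / (r − 0.0378) = $864,182.57.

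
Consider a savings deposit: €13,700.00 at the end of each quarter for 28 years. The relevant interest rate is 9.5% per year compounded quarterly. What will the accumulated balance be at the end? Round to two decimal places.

€7,417,365.22

This is an ordinary annuity: 112 deposits of €13,700.00 at the end of each quarter.
Periodic rate r = 0.095/4 per quarter; n is counted in quarters.
FV = PMT × [((1+r)^n − 1)/r] = 13,700 × [(1+r)^112 − 1] / r = €7,417,365.22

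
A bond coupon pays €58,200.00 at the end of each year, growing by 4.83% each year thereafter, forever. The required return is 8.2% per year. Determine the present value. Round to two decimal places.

€1,727,002.97

Periodic rate r = 0.082 per year.
Growing perpetuity (Gordon): PV = PMT₁ / (r − g) = 58,200 / (r − 0.0483) = €1,727,002.97.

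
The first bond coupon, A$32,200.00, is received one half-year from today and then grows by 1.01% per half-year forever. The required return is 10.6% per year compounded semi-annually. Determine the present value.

A$750,582.75

Periodic rate r = 0.106/2 per half-year.
Growing perpetuity (Gordon): PV = PMT₁ / (r − g) = 32,200 / (r − 0.0101) = A$750,582.75.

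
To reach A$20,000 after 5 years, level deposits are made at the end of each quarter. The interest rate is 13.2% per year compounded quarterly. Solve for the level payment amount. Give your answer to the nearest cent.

Level ordinary annuity; solve FV = PMT × [((1+r)^n − 1)/r] for PMT.
Periodic rate r = 0.132/4 per quarter; n is counted in quarters.
With n = 20: PMT = 20,000 / ([((1+r)^n − 1)/r]) = A$721.88

A$721.88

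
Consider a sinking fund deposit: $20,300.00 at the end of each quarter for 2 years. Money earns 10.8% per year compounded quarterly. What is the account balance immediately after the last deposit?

This is an ordinary annuity: 8 deposits of $20,300.00 at the end of each quarter.
Periodic rate r = 0.108/4 per quarter; n is counted in quarters.
FV = PMT × [((1+r)^n − 1)/r] = 20,300 × [(1+r)^8 − 1] / r = $178,604.11

$178,604.11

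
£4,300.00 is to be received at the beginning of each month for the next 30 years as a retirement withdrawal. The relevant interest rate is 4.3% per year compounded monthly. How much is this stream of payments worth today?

£872,026.14

This is an annuity due: 360 payments of £4,300.00 at the beginning of each month.
Periodic rate r = 0.043/12 per month; n is counted in months.
PV = PMT × [(1 − (1+r)^−n)/r] × (1+r) = 4,300 × [1 − (1+r)^−360] / r × (1+r) = £872,026.14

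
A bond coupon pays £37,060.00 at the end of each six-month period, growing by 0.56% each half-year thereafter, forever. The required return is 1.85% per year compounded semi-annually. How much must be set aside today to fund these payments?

Periodic rate r = 0.0185/2 per half-year.
Growing perpetuity (Gordon): PV = PMT₁ / (r − g) = 37,060 / (r − 0.0056) = £10,153,424.66.

£10,153,424.66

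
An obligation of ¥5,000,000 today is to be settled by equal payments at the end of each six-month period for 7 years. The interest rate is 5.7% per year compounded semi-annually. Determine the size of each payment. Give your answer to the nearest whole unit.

Level ordinary annuity; solve PV = PMT × [(1 − (1+r)^−n)/r] for PMT.
Periodic rate r = 0.057/2 per half-year; n is counted in half-years.
With n = 14: PMT = 5,000,000 / ([(1 − (1+r)^−n)/r]) = ¥438,118

¥438,118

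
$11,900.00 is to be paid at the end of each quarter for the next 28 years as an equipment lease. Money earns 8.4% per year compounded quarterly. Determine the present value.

$511,402.38

This is an ordinary annuity: 112 payments of $11,900.00 at the end of each quarter.
Periodic rate r = 0.084/4 per quarter; n is counted in quarters.
PV = PMT × [(1 − (1+r)^−n)/r] = 11,900 × [1 − (1+r)^−112] / r = $511,402.38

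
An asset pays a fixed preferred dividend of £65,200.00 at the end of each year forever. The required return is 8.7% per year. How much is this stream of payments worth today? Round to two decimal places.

Periodic rate r = 0.087 per year.
Level perpetuity: PV = PMT / r = 65,200 / (0.087) = £749,425.29.

£749,425.29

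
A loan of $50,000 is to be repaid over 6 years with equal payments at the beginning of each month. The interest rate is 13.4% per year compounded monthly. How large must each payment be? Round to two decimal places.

$1,003.09

Level annuity due; solve PV = PMT × [(1 − (1+r)^−n)/r] × (1+r) for PMT.
Periodic rate r = 0.134/12 per month; n is counted in months.
With n = 72: PMT = 50,000 / ([(1 − (1+r)^−n)/r] × (1+r)) = $1,003.09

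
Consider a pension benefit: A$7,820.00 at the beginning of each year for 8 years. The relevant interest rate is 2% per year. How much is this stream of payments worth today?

A$58,430.97

This is an annuity due: 8 payments of A$7,820.00 at the beginning of each year.
Periodic rate r = 0.02 per year.
PV = PMT × [(1 − (1+r)^−n)/r] × (1+r) = 7,820 × [1 − (1+r)^−8] / r × (1+r) = A$58,430.97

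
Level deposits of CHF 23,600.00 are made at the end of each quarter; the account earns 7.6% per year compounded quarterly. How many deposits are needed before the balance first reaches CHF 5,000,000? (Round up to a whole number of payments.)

86 payments

Periodic rate r = 0.076/4 per quarter; n is counted in quarters.
Ordinary annuity FV: 5,000,000 = 23,600 × [((1+r)^n − 1)/r].
(1+r)^n = 1 + 5,000,000 × r / 23,600, so n = ln(1 + 5,000,000·r/23,600) / ln(1+r) = 85.78.
Round up to a whole number of payments: n = 86.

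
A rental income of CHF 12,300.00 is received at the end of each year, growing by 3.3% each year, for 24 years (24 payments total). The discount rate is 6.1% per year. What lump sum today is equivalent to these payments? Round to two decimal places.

CHF 208,086.91

Periodic rate r = 0.061 per year.
Growing ordinary annuity: PV = PMT₁ × [1 − ((1+g)/(1+r))^n] / (r − g) = 12,300 × [1 − ((1+0.033)/(1+r))^24] / (r − 0.033) = CHF 208,086.91.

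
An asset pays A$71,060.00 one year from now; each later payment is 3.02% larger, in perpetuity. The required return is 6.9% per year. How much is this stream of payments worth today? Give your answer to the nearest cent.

Periodic rate r = 0.069 per year.
Growing perpetuity (Gordon): PV = PMT₁ / (r − g) = 71,060 / (r − 0.0302) = A$1,831,443.30.

A$1,831,443.30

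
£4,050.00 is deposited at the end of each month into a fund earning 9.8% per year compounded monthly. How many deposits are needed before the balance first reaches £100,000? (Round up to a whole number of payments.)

23 payments

Periodic rate r = 0.098/12 per month; n is counted in months.
Ordinary annuity FV: 100,000 = 4,050 × [((1+r)^n − 1)/r].
(1+r)^n = 1 + 100,000 × r / 4,050, so n = ln(1 + 100,000·r/4,050) / ln(1+r) = 22.58.
Round up to a whole number of payments: n = 23.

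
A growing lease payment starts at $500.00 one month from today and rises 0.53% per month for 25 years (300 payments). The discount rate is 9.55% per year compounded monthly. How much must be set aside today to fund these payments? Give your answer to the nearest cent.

$102,916.84

Periodic rate r = 0.0955/12 per month; n is counted in months.
Growing ordinary annuity: PV = PMT₁ × [1 − ((1+g)/(1+r))^n] / (r − g) = 500 × [1 − ((1+0.0053)/(1+r))^300] / (r − 0.0053) = $102,916.84.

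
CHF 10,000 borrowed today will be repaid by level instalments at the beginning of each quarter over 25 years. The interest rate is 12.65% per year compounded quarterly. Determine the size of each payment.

CHF 320.81

Level annuity due; solve PV = PMT × [(1 − (1+r)^−n)/r] × (1+r) for PMT.
Periodic rate r = 0.1265/4 per quarter; n is counted in quarters.
With n = 100: PMT = 10,000 / ([(1 − (1+r)^−n)/r] × (1+r)) = CHF 320.81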